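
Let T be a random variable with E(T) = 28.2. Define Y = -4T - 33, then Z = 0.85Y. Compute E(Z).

E(Y) = (-4)·28.2 + (-33) = -145.8.
E(Z) = 0.85·(-145.8) = -123.93.

E(Z) = -123.93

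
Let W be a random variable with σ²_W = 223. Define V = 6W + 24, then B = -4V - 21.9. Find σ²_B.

σ²_B = 128448

σ²_V = 6²·223 = 8028.
σ²_B = (-4)²·8028 = 128448.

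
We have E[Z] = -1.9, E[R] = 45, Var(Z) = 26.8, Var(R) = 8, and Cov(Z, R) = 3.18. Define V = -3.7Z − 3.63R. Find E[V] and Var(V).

E[V] = -156.32, Var(V) = 557.72836

E[V] = (-3.7)·E[Z] + (-3.63)·E[R] = (-3.7)·(-1.9) + (-3.63)·45 = -156.32.
Var(V) = a²·Var(Z) + b²·Var(R) + 2ab·Cov(Z, R) with a = -3.7, b = -3.63.
= (-3.7)²·26.8 + (-3.63)²·8 + 2·(-3.7)·(-3.63)·3.18
= 366.892 + 105.4152 + 85.42116 = 557.72836.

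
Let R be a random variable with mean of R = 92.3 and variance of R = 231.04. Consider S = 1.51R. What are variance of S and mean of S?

S = 1.51R is linear with a = 1.51, b = 0.
variance of S = a²·variance of R = 1.51²·231.04 = 526.794304.
mean of S = a·mean of R + b = 1.51·92.3 = 139.373.

variance of S = 526.794304, mean of S = 139.373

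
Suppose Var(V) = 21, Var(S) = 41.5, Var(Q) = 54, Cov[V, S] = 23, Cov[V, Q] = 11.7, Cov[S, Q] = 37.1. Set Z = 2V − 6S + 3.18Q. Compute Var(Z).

Var(Z) = 305.1576

Var(Z) = a²·Var(V) + b²·Var(S) + c²·Var(Q) + 2ab·Cov[V, S] + 2ac·Cov[V, Q] + 2bc·Cov[S, Q], with a = 2, b = -6, c = 3.18.
= 84 + 1494 + 546.0696 + (-552) + 148.824 + (-1415.736)
= 305.1576.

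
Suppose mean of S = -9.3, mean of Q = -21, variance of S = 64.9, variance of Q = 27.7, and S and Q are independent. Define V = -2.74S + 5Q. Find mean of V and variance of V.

mean of V = -79.518, variance of V = 1179.74324

mean of V = (-2.74)·mean of S + 5·mean of Q = (-2.74)·(-9.3) + 5·(-21) = -79.518.
variance of V = a²·variance of S + b²·variance of Q + 2ab·Cov(S, Q) with a = -2.74, b = 5.
Independence gives Cov(S, Q) = 0.
= (-2.74)²·64.9 + 5²·27.7 + 2·(-2.74)·5·0
= 487.24324 + 692.5 + 0 = 1179.74324.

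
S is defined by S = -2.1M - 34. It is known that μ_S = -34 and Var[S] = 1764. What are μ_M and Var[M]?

From S = -2.1M - 34: μ_S = a·μ_M + b, so μ_M = (μ_S − b)/a = (-34 − (-34))/(-2.1) = 0.
Var[S] = a²·Var[M], so Var[M] = 1764/(-2.1)² = 400.

μ_M = 0, Var[M] = 400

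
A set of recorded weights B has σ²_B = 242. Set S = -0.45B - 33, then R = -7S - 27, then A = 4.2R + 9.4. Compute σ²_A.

σ²_S = (-0.45)²·242 = 49.005.
σ²_R = (-7)²·49.005 = 2401.245.
σ²_A = 4.2²·2401.245 = 42357.9618.

σ²_A = 42357.9618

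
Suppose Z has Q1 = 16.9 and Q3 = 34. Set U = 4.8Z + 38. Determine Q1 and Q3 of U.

a = 4.8 > 0: Q1(U) = a·Q1(Z)+b = 119.12, Q3(U) = a·Q3(Z)+b = 201.2.

Q1(U) = 119.12, Q3(U) = 201.2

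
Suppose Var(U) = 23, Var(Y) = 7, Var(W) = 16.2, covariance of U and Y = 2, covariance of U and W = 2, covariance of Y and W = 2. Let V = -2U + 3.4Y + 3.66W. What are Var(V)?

Var(V) = a²·Var(U) + b²·Var(Y) + c²·Var(W) + 2ab·covariance of U and Y + 2ac·covariance of U and W + 2bc·covariance of Y and W, with a = -2, b = 3.4, c = 3.66.
= 92 + 80.92 + 217.00872 + (-27.2) + (-29.28) + 49.776
= 383.22472.

Var(V) = 383.22472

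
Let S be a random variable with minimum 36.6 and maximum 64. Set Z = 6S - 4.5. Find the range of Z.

Range of S = 64 − 36.6 = 27.4.
Range(Z) = |a|·Range(S) = |6|·27.4 = 164.4.

Range(Z) = 164.4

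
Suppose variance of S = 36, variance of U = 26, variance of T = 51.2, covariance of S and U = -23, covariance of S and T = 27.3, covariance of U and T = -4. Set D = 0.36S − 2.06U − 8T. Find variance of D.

variance of D = a²·variance of S + b²·variance of U + c²·variance of T + 2ab·covariance of S and U + 2ac·covariance of S and T + 2bc·covariance of U and T, with a = 0.36, b = -2.06, c = -8.
= 4.6656 + 110.3336 + 3276.8 + 34.1136 + (-157.248) + (-131.84)
= 3136.8248.

variance of D = 3136.8248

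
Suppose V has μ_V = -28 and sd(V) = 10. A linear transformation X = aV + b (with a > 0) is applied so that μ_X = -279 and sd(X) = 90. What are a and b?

a = 9, b = -27

sd(X) = a·sd(V) (a > 0), so a = 90/10 = 9.
μ_X = a·μ_V + b, so b = -279 − 9·(-28) = -27.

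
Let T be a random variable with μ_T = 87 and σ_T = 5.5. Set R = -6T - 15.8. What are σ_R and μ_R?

σ_R = 33, μ_R = -537.8

R = -6T - 15.8 is linear with a = -6, b = -15.8.
σ_R = |a|·σ_T = |-6|·5.5 = 33.
μ_R = a·μ_T + b = (-6)·87 + (-15.8) = -537.8.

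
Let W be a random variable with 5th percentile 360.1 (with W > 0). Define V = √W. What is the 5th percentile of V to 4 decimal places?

5th percentile of V = 18.9763

√W is increasing, so P_{5}(V) = g(P_{5}(W)) ≈ 18.9763.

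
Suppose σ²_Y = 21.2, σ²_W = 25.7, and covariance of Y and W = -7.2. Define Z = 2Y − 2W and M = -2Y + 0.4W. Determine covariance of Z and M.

covariance of Z and M = -139.92

By bilinearity, covariance of Z and M = ac·σ²_Y + bd·σ²_W + (ad+bc)·covariance of Y and W, with a=2, b=-2, c=-2, d=0.4.
ac·σ²_Y = 2·(-2)·21.2 = -84.8
bd·σ²_W = (-2)·0.4·25.7 = -20.56
(ad+bc)·covariance of Y and W = (4.8)·(-7.2) = -34.56
covariance of Z and M = -84.8 + (-20.56) + (-34.56) = -139.92.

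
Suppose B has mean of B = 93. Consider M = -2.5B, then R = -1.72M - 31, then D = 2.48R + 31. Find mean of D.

mean of M = (-2.5)·93 = -232.5.
mean of R = (-1.72)·(-232.5) + (-31) = 368.9.
mean of D = 2.48·368.9 + 31 = 945.872.

mean of D = 945.872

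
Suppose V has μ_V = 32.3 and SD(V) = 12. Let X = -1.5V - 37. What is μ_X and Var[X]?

μ_X = -85.45, Var[X] = 324

X = -1.5V - 37 is linear with a = -1.5, b = -37.
μ_X = a·μ_V + b = (-1.5)·32.3 + (-37) = -85.45.
Var[V] = 12² = 144.
Var[X] = a²·Var[V] = (-1.5)²·144 = 324 (the additive constant -37 does not affect variance).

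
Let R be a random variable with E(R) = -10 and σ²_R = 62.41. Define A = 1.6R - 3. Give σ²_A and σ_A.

σ²_A = 159.7696, σ_A = 12.64

A = 1.6R - 3 is linear with a = 1.6, b = -3.
σ²_A = a²·σ²_R = 1.6²·62.41 = 159.7696 (the additive constant -3 does not affect variance).
σ_R = √62.41 = 7.9.
σ_A = |a|·σ_R = |1.6|·7.9 = 12.64.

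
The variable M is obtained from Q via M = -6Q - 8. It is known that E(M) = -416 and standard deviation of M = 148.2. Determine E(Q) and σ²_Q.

E(Q) = 68, σ²_Q = 610.09

From M = -6Q - 8: E(M) = a·E(Q) + b, so E(Q) = (E(M) − b)/a = (-416 − (-8))/(-6) = 68.
σ²_M = 148.2² = 21963.24.
σ²_M = a²·σ²_Q, so σ²_Q = 21963.24/(-6)² = 610.09.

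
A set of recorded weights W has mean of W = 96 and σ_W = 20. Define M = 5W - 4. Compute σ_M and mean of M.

M = 5W - 4 is linear with a = 5, b = -4.
σ_M = |a|·σ_W = |5|·20 = 100.
mean of M = a·mean of W + b = 5·96 + (-4) = 476.

σ_M = 100, mean of M = 476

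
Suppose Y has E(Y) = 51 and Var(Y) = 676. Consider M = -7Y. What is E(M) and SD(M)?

M = -7Y is linear with a = -7, b = 0.
E(M) = a·E(Y) + b = (-7)·51 = -357.
SD(Y) = √676 = 26.
SD(M) = |a|·SD(Y) = |-7|·26 = 182.

E(M) = -357, SD(M) = 182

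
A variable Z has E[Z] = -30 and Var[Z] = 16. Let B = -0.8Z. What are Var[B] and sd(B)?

Var[B] = 10.24, sd(B) = 3.2

B = -0.8Z is linear with a = -0.8, b = 0.
Var[B] = a²·Var[Z] = (-0.8)²·16 = 10.24.
sd(Z) = √16 = 4.
sd(B) = |a|·sd(Z) = |-0.8|·4 = 3.2.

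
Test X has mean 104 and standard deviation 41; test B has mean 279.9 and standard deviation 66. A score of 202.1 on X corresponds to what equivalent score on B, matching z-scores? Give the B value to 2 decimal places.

B = 437.82

z = (202.1 − 104)/41 ≈ 2.3927.
B = 279.9 + z·66 = 279.9 + (202.1 − 104)·66/41 ≈ 437.82.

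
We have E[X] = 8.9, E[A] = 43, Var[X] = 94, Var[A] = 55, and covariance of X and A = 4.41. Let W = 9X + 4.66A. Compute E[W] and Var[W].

E[W] = 280.48, Var[W] = 9178.2688

E[W] = 9·E[X] + 4.66·E[A] = 9·8.9 + 4.66·43 = 280.48.
Var[W] = a²·Var[X] + b²·Var[A] + 2ab·covariance of X and A with a = 9, b = 4.66.
= 9²·94 + 4.66²·55 + 2·9·4.66·4.41
= 7614 + 1194.358 + 369.9108 = 9178.2688.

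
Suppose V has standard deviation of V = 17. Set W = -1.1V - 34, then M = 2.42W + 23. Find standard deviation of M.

standard deviation of W = |-1.1|·17 = 18.7.
standard deviation of M = |2.42|·18.7 = 45.254.

standard deviation of M = 45.254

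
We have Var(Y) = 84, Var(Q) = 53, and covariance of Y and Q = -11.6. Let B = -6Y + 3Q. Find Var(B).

Var(B) = 3918.6

Var(B) = a²·Var(Y) + b²·Var(Q) + 2ab·covariance of Y and Q with a = -6, b = 3.
= (-6)²·84 + 3²·53 + 2·(-6)·3·(-11.6)
= 3024 + 477 + 417.6 = 3918.6.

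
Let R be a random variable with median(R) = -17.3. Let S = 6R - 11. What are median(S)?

median(S) = -114.8

A linear map preserves order up to sign, so median(S) = a·median(R) + b = 6·(-17.3) + (-11) = -114.8.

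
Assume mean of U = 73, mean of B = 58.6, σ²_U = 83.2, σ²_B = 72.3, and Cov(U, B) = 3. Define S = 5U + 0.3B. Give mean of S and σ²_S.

mean of S = 5·mean of U + 0.3·mean of B = 5·73 + 0.3·58.6 = 382.58.
σ²_S = a²·σ²_U + b²·σ²_B + 2ab·Cov(U, B) with a = 5, b = 0.3.
= 5²·83.2 + 0.3²·72.3 + 2·5·0.3·3
= 2080 + 6.507 + 9 = 2095.507.

mean of S = 382.58, σ²_S = 2095.507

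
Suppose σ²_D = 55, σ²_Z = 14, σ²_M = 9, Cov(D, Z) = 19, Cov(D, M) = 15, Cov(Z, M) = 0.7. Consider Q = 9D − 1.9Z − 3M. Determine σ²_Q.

σ²_Q = 3134.72

σ²_Q = a²·σ²_D + b²·σ²_Z + c²·σ²_M + 2ab·Cov(D, Z) + 2ac·Cov(D, M) + 2bc·Cov(Z, M), with a = 9, b = -1.9, c = -3.
= 4455 + 50.54 + 81 + (-649.8) + (-810) + 7.98
= 3134.72.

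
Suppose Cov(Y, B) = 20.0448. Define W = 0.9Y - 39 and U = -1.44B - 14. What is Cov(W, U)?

Cov(W, U) = -25.9780608

Cov(W, U) = a·c·Cov(Y, B) = 0.9·(-1.44)·20.0448 = -25.9780608. Additive constants drop out.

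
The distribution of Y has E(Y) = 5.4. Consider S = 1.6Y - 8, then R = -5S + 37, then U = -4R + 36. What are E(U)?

E(S) = 1.6·5.4 + (-8) = 0.64.
E(R) = (-5)·0.64 + 37 = 33.8.
E(U) = (-4)·33.8 + 36 = -99.2.

E(U) = -99.2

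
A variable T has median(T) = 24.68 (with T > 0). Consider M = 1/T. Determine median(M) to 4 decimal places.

1/T is monotone on this domain, so median(M) = 1/(24.68) ≈ 0.0405.

median(M) = 0.0405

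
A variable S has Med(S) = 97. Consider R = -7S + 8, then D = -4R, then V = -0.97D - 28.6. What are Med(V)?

Med(V) = -2632.08

Med(R) = (-7)·97 + 8 = -671.
Med(D) = (-4)·(-671) = 2684.
Med(V) = (-0.97)·2684 + (-28.6) = -2632.08.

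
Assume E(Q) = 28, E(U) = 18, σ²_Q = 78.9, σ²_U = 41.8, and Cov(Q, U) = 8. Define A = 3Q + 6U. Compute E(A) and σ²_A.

E(A) = 192, σ²_A = 2502.9

E(A) = 3·E(Q) + 6·E(U) = 3·28 + 6·18 = 192.
σ²_A = a²·σ²_Q + b²·σ²_U + 2ab·Cov(Q, U) with a = 3, b = 6.
= 3²·78.9 + 6²·41.8 + 2·3·6·8
= 710.1 + 1504.8 + 288 = 2502.9.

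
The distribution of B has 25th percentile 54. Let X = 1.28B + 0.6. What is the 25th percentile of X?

Since a = 1.28 > 0 the transformation is increasing, so the 25th percentile of X = a·(P_{25} of B) + b = 1.28·54 + 0.6 = 69.72.

25th percentile of X = 69.72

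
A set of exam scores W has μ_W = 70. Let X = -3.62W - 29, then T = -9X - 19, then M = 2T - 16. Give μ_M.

μ_X = (-3.62)·70 + (-29) = -282.4.
μ_T = (-9)·(-282.4) + (-19) = 2522.6.
μ_M = 2·2522.6 + (-16) = 5029.2.

μ_M = 5029.2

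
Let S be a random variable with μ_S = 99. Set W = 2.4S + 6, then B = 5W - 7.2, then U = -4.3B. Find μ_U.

μ_W = 2.4·99 + 6 = 243.6.
μ_B = 5·243.6 + (-7.2) = 1210.8.
μ_U = (-4.3)·1210.8 = -5206.44.

μ_U = -5206.44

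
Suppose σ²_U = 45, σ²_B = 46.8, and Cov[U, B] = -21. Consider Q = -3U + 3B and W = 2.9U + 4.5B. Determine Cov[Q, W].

By bilinearity, Cov[Q, W] = ac·σ²_U + bd·σ²_B + (ad+bc)·Cov[U, B], with a=-3, b=3, c=2.9, d=4.5.
ac·σ²_U = (-3)·2.9·45 = -391.5
bd·σ²_B = 3·4.5·46.8 = 631.8
(ad+bc)·Cov[U, B] = (-4.8)·(-21) = 100.8
Cov[Q, W] = -391.5 + 631.8 + 100.8 = 341.1.

Cov[Q, W] = 341.1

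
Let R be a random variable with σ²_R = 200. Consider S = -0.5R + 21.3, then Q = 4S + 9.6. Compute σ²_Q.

σ²_Q = 800

σ²_S = (-0.5)²·200 = 50.
σ²_Q = 4²·50 = 800.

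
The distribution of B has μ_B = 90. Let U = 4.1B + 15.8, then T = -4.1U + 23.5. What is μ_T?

μ_T = -1554.18

μ_U = 4.1·90 + 15.8 = 384.8.
μ_T = (-4.1)·384.8 + 23.5 = -1554.18.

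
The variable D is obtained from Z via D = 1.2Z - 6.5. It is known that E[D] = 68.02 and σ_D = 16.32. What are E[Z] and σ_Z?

From D = 1.2Z - 6.5: E[D] = a·E[Z] + b, so E[Z] = (E[D] − b)/a = (68.02 − (-6.5))/1.2 = 62.1.
σ_D = |a|·σ_Z, so σ_Z = 16.32/|1.2| = 13.6.

E[Z] = 62.1, σ_Z = 13.6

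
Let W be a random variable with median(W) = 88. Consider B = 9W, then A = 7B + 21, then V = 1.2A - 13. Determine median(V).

median(B) = 9·88 = 792.
median(A) = 7·792 + 21 = 5565.
median(V) = 1.2·5565 + (-13) = 6665.

median(V) = 6665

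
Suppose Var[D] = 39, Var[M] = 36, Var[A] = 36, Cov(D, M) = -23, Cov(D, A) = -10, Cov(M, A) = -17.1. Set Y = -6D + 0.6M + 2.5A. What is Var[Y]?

Var[Y] = a²·Var[D] + b²·Var[M] + c²·Var[A] + 2ab·Cov(D, M) + 2ac·Cov(D, A) + 2bc·Cov(M, A), with a = -6, b = 0.6, c = 2.5.
= 1404 + 12.96 + 225 + 165.6 + 300 + (-51.3)
= 2056.26.

Var[Y] = 2056.26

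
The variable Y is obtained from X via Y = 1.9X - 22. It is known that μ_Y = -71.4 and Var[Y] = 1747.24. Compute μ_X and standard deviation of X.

μ_X = -26, standard deviation of X = 22

From Y = 1.9X - 22: μ_Y = a·μ_X + b, so μ_X = (μ_Y − b)/a = (-71.4 − (-22))/1.9 = -26.
standard deviation of Y = √1747.24 = 41.8.
standard deviation of Y = |a|·standard deviation of X, so standard deviation of X = 41.8/|1.9| = 22.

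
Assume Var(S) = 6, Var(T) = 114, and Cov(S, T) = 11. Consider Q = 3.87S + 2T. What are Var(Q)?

Var(Q) = 716.1414

Var(Q) = a²·Var(S) + b²·Var(T) + 2ab·Cov(S, T) with a = 3.87, b = 2.
= 3.87²·6 + 2²·114 + 2·3.87·2·11
= 89.8614 + 456 + 170.28 = 716.1414.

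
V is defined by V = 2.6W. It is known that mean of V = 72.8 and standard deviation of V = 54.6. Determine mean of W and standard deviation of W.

mean of W = 28, standard deviation of W = 21

From V = 2.6W: mean of V = a·mean of W + b, so mean of W = (mean of V − b)/a = (72.8 − 0)/2.6 = 28.
standard deviation of V = |a|·standard deviation of W, so standard deviation of W = 54.6/|2.6| = 21.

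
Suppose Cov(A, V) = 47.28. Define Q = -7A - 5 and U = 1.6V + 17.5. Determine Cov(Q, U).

Cov(Q, U) = -529.536

Cov(Q, U) = a·c·Cov(A, V) = (-7)·1.6·47.28 = -529.536. Additive constants drop out.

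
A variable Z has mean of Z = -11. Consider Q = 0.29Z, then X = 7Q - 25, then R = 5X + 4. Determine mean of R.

mean of R = -232.65

mean of Q = 0.29·(-11) = -3.19.
mean of X = 7·(-3.19) + (-25) = -47.33.
mean of R = 5·(-47.33) + 4 = -232.65.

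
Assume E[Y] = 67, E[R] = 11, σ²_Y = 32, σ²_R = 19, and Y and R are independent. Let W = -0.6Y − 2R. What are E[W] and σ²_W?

E[W] = (-0.6)·E[Y] + (-2)·E[R] = (-0.6)·67 + (-2)·11 = -62.2.
σ²_W = a²·σ²_Y + b²·σ²_R + 2ab·Cov[Y, R] with a = -0.6, b = -2.
Independence gives Cov[Y, R] = 0.
= (-0.6)²·32 + (-2)²·19 + 2·(-0.6)·(-2)·0
= 11.52 + 76 + 0 = 87.52.

E[W] = -62.2, σ²_W = 87.52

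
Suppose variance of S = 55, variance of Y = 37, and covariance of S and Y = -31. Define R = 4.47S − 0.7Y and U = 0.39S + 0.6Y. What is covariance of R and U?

covariance of R and U = 5.6625

By bilinearity, covariance of R and U = ac·variance of S + bd·variance of Y + (ad+bc)·covariance of S and Y, with a=4.47, b=-0.7, c=0.39, d=0.6.
ac·variance of S = 4.47·0.39·55 = 95.8815
bd·variance of Y = (-0.7)·0.6·37 = -15.54
(ad+bc)·covariance of S and Y = (2.409)·(-31) = -74.679
covariance of R and U = 95.8815 + (-15.54) + (-74.679) = 5.6625.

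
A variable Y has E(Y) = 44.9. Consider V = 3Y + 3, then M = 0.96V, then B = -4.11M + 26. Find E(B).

E(V) = 3·44.9 + 3 = 137.7.
E(M) = 0.96·137.7 = 132.192.
E(B) = (-4.11)·132.192 + 26 = -517.30912.

E(B) = -517.30912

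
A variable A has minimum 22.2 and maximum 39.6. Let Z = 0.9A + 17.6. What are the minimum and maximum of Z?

min(Z) = 37.58, max(Z) = 53.24

a = 0.9 > 0, so min(Z) = a·min(A)+b = 0.9·22.2 + 17.6 = 37.58 and max(Z) = 0.9·39.6 + 17.6 = 53.24.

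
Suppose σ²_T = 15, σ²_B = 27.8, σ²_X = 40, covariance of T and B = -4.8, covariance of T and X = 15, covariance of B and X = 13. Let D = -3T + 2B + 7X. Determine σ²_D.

σ²_D = 1997.8

σ²_D = a²·σ²_T + b²·σ²_B + c²·σ²_X + 2ab·covariance of T and B + 2ac·covariance of T and X + 2bc·covariance of B and X, with a = -3, b = 2, c = 7.
= 135 + 111.2 + 1960 + 57.6 + (-630) + 364
= 1997.8.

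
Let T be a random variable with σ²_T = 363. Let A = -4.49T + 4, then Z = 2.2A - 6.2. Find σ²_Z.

σ²_A = (-4.49)²·363 = 7318.1163.
σ²_Z = 2.2²·7318.1163 = 35419.682892.

σ²_Z = 35419.682892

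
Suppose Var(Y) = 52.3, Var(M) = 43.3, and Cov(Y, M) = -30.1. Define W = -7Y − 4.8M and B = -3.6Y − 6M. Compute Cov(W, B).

Cov(W, B) = 780.672

By bilinearity, Cov(W, B) = ac·Var(Y) + bd·Var(M) + (ad+bc)·Cov(Y, M), with a=-7, b=-4.8, c=-3.6, d=-6.
ac·Var(Y) = (-7)·(-3.6)·52.3 = 1317.96
bd·Var(M) = (-4.8)·(-6)·43.3 = 1247.04
(ad+bc)·Cov(Y, M) = (59.28)·(-30.1) = -1784.328
Cov(W, B) = 1317.96 + 1247.04 + (-1784.328) = 780.672.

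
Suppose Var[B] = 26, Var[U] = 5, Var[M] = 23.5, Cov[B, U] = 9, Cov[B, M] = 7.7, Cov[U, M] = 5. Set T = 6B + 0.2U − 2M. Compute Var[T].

Var[T] = 863

Var[T] = a²·Var[B] + b²·Var[U] + c²·Var[M] + 2ab·Cov[B, U] + 2ac·Cov[B, M] + 2bc·Cov[U, M], with a = 6, b = 0.2, c = -2.
= 936 + 0.2 + 94 + 21.6 + (-184.8) + (-4)
= 863.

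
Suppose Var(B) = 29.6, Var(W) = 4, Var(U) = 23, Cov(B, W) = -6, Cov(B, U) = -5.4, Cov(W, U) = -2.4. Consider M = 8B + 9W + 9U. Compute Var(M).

Var(M) = a²·Var(B) + b²·Var(W) + c²·Var(U) + 2ab·Cov(B, W) + 2ac·Cov(B, U) + 2bc·Cov(W, U), with a = 8, b = 9, c = 9.
= 1894.4 + 324 + 1863 + (-864) + (-777.6) + (-388.8)
= 2051.

Var(M) = 2051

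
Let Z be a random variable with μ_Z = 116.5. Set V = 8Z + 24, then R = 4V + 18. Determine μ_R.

μ_V = 8·116.5 + 24 = 956.
μ_R = 4·956 + 18 = 3842.

μ_R = 3842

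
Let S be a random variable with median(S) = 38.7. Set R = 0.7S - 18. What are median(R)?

median(R) = 9.09

A linear map preserves order up to sign, so median(R) = a·median(S) + b = 0.7·38.7 + (-18) = 9.09.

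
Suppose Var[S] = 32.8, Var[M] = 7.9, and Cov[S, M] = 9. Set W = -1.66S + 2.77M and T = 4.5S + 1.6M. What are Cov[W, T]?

By bilinearity, Cov[W, T] = ac·Var[S] + bd·Var[M] + (ad+bc)·Cov[S, M], with a=-1.66, b=2.77, c=4.5, d=1.6.
ac·Var[S] = (-1.66)·4.5·32.8 = -245.016
bd·Var[M] = 2.77·1.6·7.9 = 35.0128
(ad+bc)·Cov[S, M] = (9.809)·9 = 88.281
Cov[W, T] = -245.016 + 35.0128 + 88.281 = -121.7222.

Cov[W, T] = -121.7222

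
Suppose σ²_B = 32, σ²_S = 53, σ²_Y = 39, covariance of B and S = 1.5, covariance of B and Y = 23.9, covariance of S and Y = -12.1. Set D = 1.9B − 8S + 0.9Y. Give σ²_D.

σ²_D = 3749.488

σ²_D = a²·σ²_B + b²·σ²_S + c²·σ²_Y + 2ab·covariance of B and S + 2ac·covariance of B and Y + 2bc·covariance of S and Y, with a = 1.9, b = -8, c = 0.9.
= 115.52 + 3392 + 31.59 + (-45.6) + 81.738 + 174.24
= 3749.488.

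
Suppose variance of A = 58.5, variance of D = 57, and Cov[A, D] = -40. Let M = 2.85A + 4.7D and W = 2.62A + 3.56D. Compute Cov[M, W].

Cov[M, W] = 492.1435

By bilinearity, Cov[M, W] = ac·variance of A + bd·variance of D + (ad+bc)·Cov[A, D], with a=2.85, b=4.7, c=2.62, d=3.56.
ac·variance of A = 2.85·2.62·58.5 = 436.8195
bd·variance of D = 4.7·3.56·57 = 953.724
(ad+bc)·Cov[A, D] = (22.46)·(-40) = -898.4
Cov[M, W] = 436.8195 + 953.724 + (-898.4) = 492.1435.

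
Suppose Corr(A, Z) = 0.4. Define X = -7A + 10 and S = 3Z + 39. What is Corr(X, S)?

Linear rescalings preserve |correlation|; the slopes -7 and 3 have opposite signs, so the correlation flips sign: Corr(X, S) = −Corr(A, Z) = -0.4.

Corr(X, S) = -0.4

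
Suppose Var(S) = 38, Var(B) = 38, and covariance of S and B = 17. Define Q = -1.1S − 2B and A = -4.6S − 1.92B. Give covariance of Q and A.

By bilinearity, covariance of Q and A = ac·Var(S) + bd·Var(B) + (ad+bc)·covariance of S and B, with a=-1.1, b=-2, c=-4.6, d=-1.92.
ac·Var(S) = (-1.1)·(-4.6)·38 = 192.28
bd·Var(B) = (-2)·(-1.92)·38 = 145.92
(ad+bc)·covariance of S and B = (11.312)·17 = 192.304
covariance of Q and A = 192.28 + 145.92 + 192.304 = 530.504.

covariance of Q and A = 530.504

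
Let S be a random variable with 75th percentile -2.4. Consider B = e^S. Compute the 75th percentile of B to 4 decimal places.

75th percentile of B = 0.0907

e^S is increasing, so P_{75}(B) = g(P_{75}(S)) ≈ 0.0907.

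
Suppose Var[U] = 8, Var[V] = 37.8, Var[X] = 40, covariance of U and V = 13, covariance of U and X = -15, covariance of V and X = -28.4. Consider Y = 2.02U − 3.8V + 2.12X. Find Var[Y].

Var[Y] = 887.784

Var[Y] = a²·Var[U] + b²·Var[V] + c²·Var[X] + 2ab·covariance of U and V + 2ac·covariance of U and X + 2bc·covariance of V and X, with a = 2.02, b = -3.8, c = 2.12.
= 32.6432 + 545.832 + 179.776 + (-199.576) + (-128.472) + 457.5808
= 887.784.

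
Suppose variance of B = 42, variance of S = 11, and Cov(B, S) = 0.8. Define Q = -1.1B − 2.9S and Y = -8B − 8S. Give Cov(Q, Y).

Cov(Q, Y) = 650.4

By bilinearity, Cov(Q, Y) = ac·variance of B + bd·variance of S + (ad+bc)·Cov(B, S), with a=-1.1, b=-2.9, c=-8, d=-8.
ac·variance of B = (-1.1)·(-8)·42 = 369.6
bd·variance of S = (-2.9)·(-8)·11 = 255.2
(ad+bc)·Cov(B, S) = (32)·0.8 = 25.6
Cov(Q, Y) = 369.6 + 255.2 + 25.6 = 650.4.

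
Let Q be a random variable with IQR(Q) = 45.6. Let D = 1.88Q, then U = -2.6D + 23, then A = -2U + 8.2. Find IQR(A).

IQR(A) = 445.7856

IQR(D) = |1.88|·45.6 = 85.728.
IQR(U) = |-2.6|·85.728 = 222.8928.
IQR(A) = |-2|·222.8928 = 445.7856.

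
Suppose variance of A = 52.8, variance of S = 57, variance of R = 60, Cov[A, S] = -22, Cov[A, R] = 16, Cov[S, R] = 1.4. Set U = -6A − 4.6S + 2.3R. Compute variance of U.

variance of U = a²·variance of A + b²·variance of S + c²·variance of R + 2ab·Cov[A, S] + 2ac·Cov[A, R] + 2bc·Cov[S, R], with a = -6, b = -4.6, c = 2.3.
= 1900.8 + 1206.12 + 317.4 + (-1214.4) + (-441.6) + (-29.624)
= 1738.696.

variance of U = 1738.696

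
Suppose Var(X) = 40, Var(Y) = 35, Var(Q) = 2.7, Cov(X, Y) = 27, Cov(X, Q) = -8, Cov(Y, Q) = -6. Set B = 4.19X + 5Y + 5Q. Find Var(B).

Var(B) = 2140.844

Var(B) = a²·Var(X) + b²·Var(Y) + c²·Var(Q) + 2ab·Cov(X, Y) + 2ac·Cov(X, Q) + 2bc·Cov(Y, Q), with a = 4.19, b = 5, c = 5.
= 702.244 + 875 + 67.5 + 1131.3 + (-335.2) + (-300)
= 2140.844.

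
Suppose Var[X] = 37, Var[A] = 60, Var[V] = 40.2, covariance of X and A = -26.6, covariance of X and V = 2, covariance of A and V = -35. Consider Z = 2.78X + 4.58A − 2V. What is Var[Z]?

Var[Z] = 1646.93112

Var[Z] = a²·Var[X] + b²·Var[A] + c²·Var[V] + 2ab·covariance of X and A + 2ac·covariance of X and V + 2bc·covariance of A and V, with a = 2.78, b = 4.58, c = -2.
= 285.9508 + 1258.584 + 160.8 + (-677.36368) + (-22.24) + 641.2
= 1646.93112.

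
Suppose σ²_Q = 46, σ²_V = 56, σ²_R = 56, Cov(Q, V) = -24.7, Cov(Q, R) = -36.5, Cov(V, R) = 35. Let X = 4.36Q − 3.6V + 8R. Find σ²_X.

σ²_X = a²·σ²_Q + b²·σ²_V + c²·σ²_R + 2ab·Cov(Q, V) + 2ac·Cov(Q, R) + 2bc·Cov(V, R), with a = 4.36, b = -3.6, c = 8.
= 874.4416 + 725.76 + 3584 + 775.3824 + (-2546.24) + (-2016)
= 1397.344.

σ²_X = 1397.344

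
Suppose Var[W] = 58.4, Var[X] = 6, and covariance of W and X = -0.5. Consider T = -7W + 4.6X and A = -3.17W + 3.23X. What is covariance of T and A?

covariance of T and A = 1403.64

By bilinearity, covariance of T and A = ac·Var[W] + bd·Var[X] + (ad+bc)·covariance of W and X, with a=-7, b=4.6, c=-3.17, d=3.23.
ac·Var[W] = (-7)·(-3.17)·58.4 = 1295.896
bd·Var[X] = 4.6·3.23·6 = 89.148
(ad+bc)·covariance of W and X = (-37.192)·(-0.5) = 18.596
covariance of T and A = 1295.896 + 89.148 + 18.596 = 1403.64.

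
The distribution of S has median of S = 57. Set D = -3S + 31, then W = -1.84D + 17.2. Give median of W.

median of W = 274.8

median of D = (-3)·57 + 31 = -140.
median of W = (-1.84)·(-140) + 17.2 = 274.8.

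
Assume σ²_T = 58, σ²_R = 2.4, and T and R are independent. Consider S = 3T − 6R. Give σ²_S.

σ²_S = 608.4

σ²_S = a²·σ²_T + b²·σ²_R + 2ab·Cov[T, R] with a = 3, b = -6.
Independence gives Cov[T, R] = 0.
= 3²·58 + (-6)²·2.4 + 2·3·(-6)·0
= 522 + 86.4 + 0 = 608.4.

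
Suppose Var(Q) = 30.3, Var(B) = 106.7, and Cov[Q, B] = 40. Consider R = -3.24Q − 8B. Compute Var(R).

Var(R) = 9220.47728

Var(R) = a²·Var(Q) + b²·Var(B) + 2ab·Cov[Q, B] with a = -3.24, b = -8.
= (-3.24)²·30.3 + (-8)²·106.7 + 2·(-3.24)·(-8)·40
= 318.07728 + 6828.8 + 2073.6 = 9220.47728.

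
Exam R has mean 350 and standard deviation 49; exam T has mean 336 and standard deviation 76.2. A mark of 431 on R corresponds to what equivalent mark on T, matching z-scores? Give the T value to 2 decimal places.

T = 461.96

z = (431 − 350)/49 ≈ 1.6531.
T = 336 + z·76.2 = 336 + (431 − 350)·76.2/49 ≈ 461.96.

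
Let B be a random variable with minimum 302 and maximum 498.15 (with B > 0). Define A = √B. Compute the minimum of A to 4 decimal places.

min(A) = 17.3781

√B is increasing on this domain, so min(A) comes from min(B) = 302: min(A) = √(302) ≈ 17.3781.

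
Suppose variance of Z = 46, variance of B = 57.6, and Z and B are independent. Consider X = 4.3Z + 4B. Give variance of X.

variance of X = a²·variance of Z + b²·variance of B + 2ab·Cov[Z, B] with a = 4.3, b = 4.
Independence gives Cov[Z, B] = 0.
= 4.3²·46 + 4²·57.6 + 2·4.3·4·0
= 850.54 + 921.6 + 0 = 1772.14.

variance of X = 1772.14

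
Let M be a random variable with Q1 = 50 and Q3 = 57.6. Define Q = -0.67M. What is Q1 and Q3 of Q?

Q1(Q) = -38.592, Q3(Q) = -33.5

a = -0.67 < 0 reverses order: Q1(Q) comes from Q3(M), Q3(Q) from Q1(M).
Q1(Q) = (-0.67)·57.6 = -38.592; Q3(Q) = (-0.67)·50 = -33.5.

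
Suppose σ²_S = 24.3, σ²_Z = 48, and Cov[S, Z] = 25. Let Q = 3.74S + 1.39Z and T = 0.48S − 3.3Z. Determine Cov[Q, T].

By bilinearity, Cov[Q, T] = ac·σ²_S + bd·σ²_Z + (ad+bc)·Cov[S, Z], with a=3.74, b=1.39, c=0.48, d=-3.3.
ac·σ²_S = 3.74·0.48·24.3 = 43.62336
bd·σ²_Z = 1.39·(-3.3)·48 = -220.176
(ad+bc)·Cov[S, Z] = (-11.6748)·25 = -291.87
Cov[Q, T] = 43.62336 + (-220.176) + (-291.87) = -468.42264.

Cov[Q, T] = -468.42264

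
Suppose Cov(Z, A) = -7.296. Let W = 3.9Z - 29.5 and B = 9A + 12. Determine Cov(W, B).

Cov(W, B) = -256.0896

Cov(W, B) = a·c·Cov(Z, A) = 3.9·9·(-7.296) = -256.0896. Additive constants drop out.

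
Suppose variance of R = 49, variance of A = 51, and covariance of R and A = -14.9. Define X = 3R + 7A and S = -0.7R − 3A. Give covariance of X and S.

covariance of X and S = -966.79

By bilinearity, covariance of X and S = ac·variance of R + bd·variance of A + (ad+bc)·covariance of R and A, with a=3, b=7, c=-0.7, d=-3.
ac·variance of R = 3·(-0.7)·49 = -102.9
bd·variance of A = 7·(-3)·51 = -1071
(ad+bc)·covariance of R and A = (-13.9)·(-14.9) = 207.11
covariance of X and S = -102.9 + (-1071) + 207.11 = -966.79.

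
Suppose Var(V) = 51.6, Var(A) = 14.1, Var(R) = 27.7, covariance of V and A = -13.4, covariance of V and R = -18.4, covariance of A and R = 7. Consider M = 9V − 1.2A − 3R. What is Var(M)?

Var(M) = 5782.644

Var(M) = a²·Var(V) + b²·Var(A) + c²·Var(R) + 2ab·covariance of V and A + 2ac·covariance of V and R + 2bc·covariance of A and R, with a = 9, b = -1.2, c = -3.
= 4179.6 + 20.304 + 249.3 + 289.44 + 993.6 + 50.4
= 5782.644.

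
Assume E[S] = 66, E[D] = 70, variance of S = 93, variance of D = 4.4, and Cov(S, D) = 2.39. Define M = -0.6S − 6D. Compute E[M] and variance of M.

E[M] = (-0.6)·E[S] + (-6)·E[D] = (-0.6)·66 + (-6)·70 = -459.6.
variance of M = a²·variance of S + b²·variance of D + 2ab·Cov(S, D) with a = -0.6, b = -6.
= (-0.6)²·93 + (-6)²·4.4 + 2·(-0.6)·(-6)·2.39
= 33.48 + 158.4 + 17.208 = 209.088.

E[M] = -459.6, variance of M = 209.088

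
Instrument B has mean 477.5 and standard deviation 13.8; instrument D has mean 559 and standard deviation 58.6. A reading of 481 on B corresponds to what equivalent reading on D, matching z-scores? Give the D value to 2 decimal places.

D = 573.86

z = (481 − 477.5)/13.8 ≈ 0.2536.
D = 559 + z·58.6 = 559 + (481 − 477.5)·58.6/13.8 ≈ 573.86.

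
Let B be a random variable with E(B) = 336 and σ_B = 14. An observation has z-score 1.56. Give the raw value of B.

B = E(B) + z·σ_B = 336 + 1.56·14 = 357.84.

B = 357.84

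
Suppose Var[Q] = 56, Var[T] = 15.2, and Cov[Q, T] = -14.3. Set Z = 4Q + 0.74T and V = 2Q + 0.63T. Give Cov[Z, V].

By bilinearity, Cov[Z, V] = ac·Var[Q] + bd·Var[T] + (ad+bc)·Cov[Q, T], with a=4, b=0.74, c=2, d=0.63.
ac·Var[Q] = 4·2·56 = 448
bd·Var[T] = 0.74·0.63·15.2 = 7.08624
(ad+bc)·Cov[Q, T] = (4)·(-14.3) = -57.2
Cov[Z, V] = 448 + 7.08624 + (-57.2) = 397.88624.

Cov[Z, V] = 397.88624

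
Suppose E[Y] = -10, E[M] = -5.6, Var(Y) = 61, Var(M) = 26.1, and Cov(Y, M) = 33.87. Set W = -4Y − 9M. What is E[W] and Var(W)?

E[W] = (-4)·E[Y] + (-9)·E[M] = (-4)·(-10) + (-9)·(-5.6) = 90.4.
Var(W) = a²·Var(Y) + b²·Var(M) + 2ab·Cov(Y, M) with a = -4, b = -9.
= (-4)²·61 + (-9)²·26.1 + 2·(-4)·(-9)·33.87
= 976 + 2114.1 + 2438.64 = 5528.74.

E[W] = 90.4, Var(W) = 5528.74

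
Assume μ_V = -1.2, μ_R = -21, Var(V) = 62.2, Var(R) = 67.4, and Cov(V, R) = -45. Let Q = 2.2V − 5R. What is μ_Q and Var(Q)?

μ_Q = 2.2·μ_V + (-5)·μ_R = 2.2·(-1.2) + (-5)·(-21) = 102.36.
Var(Q) = a²·Var(V) + b²·Var(R) + 2ab·Cov(V, R) with a = 2.2, b = -5.
= 2.2²·62.2 + (-5)²·67.4 + 2·2.2·(-5)·(-45)
= 301.048 + 1685 + 990 = 2976.048.

μ_Q = 102.36, Var(Q) = 2976.048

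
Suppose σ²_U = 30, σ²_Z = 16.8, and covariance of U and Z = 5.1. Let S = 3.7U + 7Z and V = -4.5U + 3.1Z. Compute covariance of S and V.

By bilinearity, covariance of S and V = ac·σ²_U + bd·σ²_Z + (ad+bc)·covariance of U and Z, with a=3.7, b=7, c=-4.5, d=3.1.
ac·σ²_U = 3.7·(-4.5)·30 = -499.5
bd·σ²_Z = 7·3.1·16.8 = 364.56
(ad+bc)·covariance of U and Z = (-20.03)·5.1 = -102.153
covariance of S and V = -499.5 + 364.56 + (-102.153) = -237.093.

covariance of S and V = -237.093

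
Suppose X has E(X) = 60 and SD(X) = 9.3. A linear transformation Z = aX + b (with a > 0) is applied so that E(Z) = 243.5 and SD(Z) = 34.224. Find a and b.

SD(Z) = a·SD(X) (a > 0), so a = 34.224/9.3 = 3.68.
E(Z) = a·E(X) + b, so b = 243.5 − 3.68·60 = 22.7.

a = 3.68, b = 22.7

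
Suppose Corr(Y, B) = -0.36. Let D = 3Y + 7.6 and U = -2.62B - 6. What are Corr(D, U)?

Linear rescalings preserve |correlation|; the slopes 3 and -2.62 have opposite signs, so the correlation flips sign: Corr(D, U) = −Corr(Y, B) = 0.36.

Corr(D, U) = 0.36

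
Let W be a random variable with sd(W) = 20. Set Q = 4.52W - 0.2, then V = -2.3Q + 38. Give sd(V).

sd(Q) = |4.52|·20 = 90.4.
sd(V) = |-2.3|·90.4 = 207.92.

sd(V) = 207.92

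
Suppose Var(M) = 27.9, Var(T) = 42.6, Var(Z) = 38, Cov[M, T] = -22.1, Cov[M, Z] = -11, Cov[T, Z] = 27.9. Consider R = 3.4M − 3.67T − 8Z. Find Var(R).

Var(R) = 6116.51474

Var(R) = a²·Var(M) + b²·Var(T) + c²·Var(Z) + 2ab·Cov[M, T] + 2ac·Cov[M, Z] + 2bc·Cov[T, Z], with a = 3.4, b = -3.67, c = -8.
= 322.524 + 573.77514 + 2432 + 551.5276 + 598.4 + 1638.288
= 6116.51474.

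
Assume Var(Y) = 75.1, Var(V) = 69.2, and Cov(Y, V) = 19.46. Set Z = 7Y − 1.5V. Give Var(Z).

Var(Z) = a²·Var(Y) + b²·Var(V) + 2ab·Cov(Y, V) with a = 7, b = -1.5.
= 7²·75.1 + (-1.5)²·69.2 + 2·7·(-1.5)·19.46
= 3679.9 + 155.7 + (-408.66) = 3426.94.

Var(Z) = 3426.94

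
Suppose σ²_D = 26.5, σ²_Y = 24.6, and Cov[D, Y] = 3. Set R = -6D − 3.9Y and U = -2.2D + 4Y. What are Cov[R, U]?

By bilinearity, Cov[R, U] = ac·σ²_D + bd·σ²_Y + (ad+bc)·Cov[D, Y], with a=-6, b=-3.9, c=-2.2, d=4.
ac·σ²_D = (-6)·(-2.2)·26.5 = 349.8
bd·σ²_Y = (-3.9)·4·24.6 = -383.76
(ad+bc)·Cov[D, Y] = (-15.42)·3 = -46.26
Cov[R, U] = 349.8 + (-383.76) + (-46.26) = -80.22.

Cov[R, U] = -80.22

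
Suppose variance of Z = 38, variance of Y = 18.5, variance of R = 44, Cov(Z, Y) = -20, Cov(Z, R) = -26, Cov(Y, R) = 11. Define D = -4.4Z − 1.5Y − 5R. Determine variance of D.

variance of D = 634.305

variance of D = a²·variance of Z + b²·variance of Y + c²·variance of R + 2ab·Cov(Z, Y) + 2ac·Cov(Z, R) + 2bc·Cov(Y, R), with a = -4.4, b = -1.5, c = -5.
= 735.68 + 41.625 + 1100 + (-264) + (-1144) + 165
= 634.305.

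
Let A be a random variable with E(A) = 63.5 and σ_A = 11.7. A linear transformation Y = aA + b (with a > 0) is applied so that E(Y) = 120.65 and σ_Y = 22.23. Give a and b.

σ_Y = a·σ_A (a > 0), so a = 22.23/11.7 = 1.9.
E(Y) = a·E(A) + b, so b = 120.65 − 1.9·63.5 = 0.

a = 1.9, b = 0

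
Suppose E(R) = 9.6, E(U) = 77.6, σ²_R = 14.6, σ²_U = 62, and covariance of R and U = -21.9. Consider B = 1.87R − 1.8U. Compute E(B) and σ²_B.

E(B) = 1.87·E(R) + (-1.8)·E(U) = 1.87·9.6 + (-1.8)·77.6 = -121.728.
σ²_B = a²·σ²_R + b²·σ²_U + 2ab·covariance of R and U with a = 1.87, b = -1.8.
= 1.87²·14.6 + (-1.8)²·62 + 2·1.87·(-1.8)·(-21.9)
= 51.05474 + 200.88 + 147.4308 = 399.36554.

E(B) = -121.728, σ²_B = 399.36554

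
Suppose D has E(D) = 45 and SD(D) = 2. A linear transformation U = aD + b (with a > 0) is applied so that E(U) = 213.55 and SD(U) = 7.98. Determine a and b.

SD(U) = a·SD(D) (a > 0), so a = 7.98/2 = 3.99.
E(U) = a·E(D) + b, so b = 213.55 − 3.99·45 = 34.

a = 3.99, b = 34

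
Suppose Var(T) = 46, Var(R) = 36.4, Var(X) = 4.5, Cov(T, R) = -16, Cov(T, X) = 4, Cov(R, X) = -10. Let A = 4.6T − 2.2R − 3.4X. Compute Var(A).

Var(A) = a²·Var(T) + b²·Var(R) + c²·Var(X) + 2ab·Cov(T, R) + 2ac·Cov(T, X) + 2bc·Cov(R, X), with a = 4.6, b = -2.2, c = -3.4.
= 973.36 + 176.176 + 52.02 + 323.84 + (-125.12) + (-149.6)
= 1250.676.

Var(A) = 1250.676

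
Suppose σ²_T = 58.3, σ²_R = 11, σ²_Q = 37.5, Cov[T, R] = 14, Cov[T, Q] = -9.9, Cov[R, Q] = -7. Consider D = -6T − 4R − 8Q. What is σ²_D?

σ²_D = a²·σ²_T + b²·σ²_R + c²·σ²_Q + 2ab·Cov[T, R] + 2ac·Cov[T, Q] + 2bc·Cov[R, Q], with a = -6, b = -4, c = -8.
= 2098.8 + 176 + 2400 + 672 + (-950.4) + (-448)
= 3948.4.

σ²_D = 3948.4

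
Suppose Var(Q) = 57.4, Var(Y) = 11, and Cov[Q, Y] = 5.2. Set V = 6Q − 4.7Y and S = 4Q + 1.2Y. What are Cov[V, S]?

By bilinearity, Cov[V, S] = ac·Var(Q) + bd·Var(Y) + (ad+bc)·Cov[Q, Y], with a=6, b=-4.7, c=4, d=1.2.
ac·Var(Q) = 6·4·57.4 = 1377.6
bd·Var(Y) = (-4.7)·1.2·11 = -62.04
(ad+bc)·Cov[Q, Y] = (-11.6)·5.2 = -60.32
Cov[V, S] = 1377.6 + (-62.04) + (-60.32) = 1255.24.

Cov[V, S] = 1255.24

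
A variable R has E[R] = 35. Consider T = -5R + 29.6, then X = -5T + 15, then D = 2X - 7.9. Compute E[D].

E[T] = (-5)·35 + 29.6 = -145.4.
E[X] = (-5)·(-145.4) + 15 = 742.
E[D] = 2·742 + (-7.9) = 1476.1.

E[D] = 1476.1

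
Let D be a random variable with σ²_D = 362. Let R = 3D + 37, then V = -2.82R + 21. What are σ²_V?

σ²_V = 25908.9192

σ²_R = 3²·362 = 3258.
σ²_V = (-2.82)²·3258 = 25908.9192.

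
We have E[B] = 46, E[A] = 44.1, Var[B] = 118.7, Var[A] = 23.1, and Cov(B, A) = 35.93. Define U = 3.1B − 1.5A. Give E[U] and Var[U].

E[U] = 76.45, Var[U] = 858.533

E[U] = 3.1·E[B] + (-1.5)·E[A] = 3.1·46 + (-1.5)·44.1 = 76.45.
Var[U] = a²·Var[B] + b²·Var[A] + 2ab·Cov(B, A) with a = 3.1, b = -1.5.
= 3.1²·118.7 + (-1.5)²·23.1 + 2·3.1·(-1.5)·35.93
= 1140.707 + 51.975 + (-334.149) = 858.533.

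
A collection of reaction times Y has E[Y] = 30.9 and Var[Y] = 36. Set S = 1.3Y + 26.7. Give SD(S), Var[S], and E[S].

SD(S) = 7.8, Var[S] = 60.84, E[S] = 66.87

S = 1.3Y + 26.7 is linear with a = 1.3, b = 26.7.
SD(Y) = √36 = 6.
SD(S) = |a|·SD(Y) = |1.3|·6 = 7.8.
Var[S] = a²·Var[Y] = 1.3²·36 = 60.84 (the additive constant 26.7 does not affect variance).
E[S] = a·E[Y] + b = 1.3·30.9 + 26.7 = 66.87.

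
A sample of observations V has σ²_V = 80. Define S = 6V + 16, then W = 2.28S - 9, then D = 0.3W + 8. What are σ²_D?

σ²_S = 6²·80 = 2880.
σ²_W = 2.28²·2880 = 14971.392.
σ²_D = 0.3²·14971.392 = 1347.42528.

σ²_D = 1347.42528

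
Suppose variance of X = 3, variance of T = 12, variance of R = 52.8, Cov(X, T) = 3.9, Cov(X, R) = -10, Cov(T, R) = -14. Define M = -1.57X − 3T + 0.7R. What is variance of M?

variance of M = 258.7847

variance of M = a²·variance of X + b²·variance of T + c²·variance of R + 2ab·Cov(X, T) + 2ac·Cov(X, R) + 2bc·Cov(T, R), with a = -1.57, b = -3, c = 0.7.
= 7.3947 + 108 + 25.872 + 36.738 + 21.98 + 58.8
= 258.7847.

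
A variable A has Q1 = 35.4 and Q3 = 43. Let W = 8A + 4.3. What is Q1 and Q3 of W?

Q1(W) = 287.5, Q3(W) = 348.3

a = 8 > 0: Q1(W) = a·Q1(A)+b = 287.5, Q3(W) = a·Q3(A)+b = 348.3.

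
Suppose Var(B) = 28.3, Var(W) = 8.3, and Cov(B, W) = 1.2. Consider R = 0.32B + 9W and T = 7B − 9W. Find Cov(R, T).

Cov(R, T) = -536.764

By bilinearity, Cov(R, T) = ac·Var(B) + bd·Var(W) + (ad+bc)·Cov(B, W), with a=0.32, b=9, c=7, d=-9.
ac·Var(B) = 0.32·7·28.3 = 63.392
bd·Var(W) = 9·(-9)·8.3 = -672.3
(ad+bc)·Cov(B, W) = (60.12)·1.2 = 72.144
Cov(R, T) = 63.392 + (-672.3) + 72.144 = -536.764.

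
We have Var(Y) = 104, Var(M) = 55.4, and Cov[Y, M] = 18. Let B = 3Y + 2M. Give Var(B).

Var(B) = 1373.6

Var(B) = a²·Var(Y) + b²·Var(M) + 2ab·Cov[Y, M] with a = 3, b = 2.
= 3²·104 + 2²·55.4 + 2·3·2·18
= 936 + 221.6 + 216 = 1373.6.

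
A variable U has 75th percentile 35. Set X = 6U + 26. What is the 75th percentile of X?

75th percentile of X = 236

Since a = 6 > 0 the transformation is increasing, so the 75th percentile of X = a·(P_{75} of U) + b = 6·35 + 26 = 236.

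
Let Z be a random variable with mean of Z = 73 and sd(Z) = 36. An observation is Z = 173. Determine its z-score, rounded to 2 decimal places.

z = 2.78

z = (Z − mean of Z) / sd(Z) = (173 − 73) / 36 ≈ 2.78.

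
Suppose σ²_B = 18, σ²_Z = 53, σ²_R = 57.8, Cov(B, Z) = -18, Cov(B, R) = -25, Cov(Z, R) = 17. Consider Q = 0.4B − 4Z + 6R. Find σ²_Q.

σ²_Q = a²·σ²_B + b²·σ²_Z + c²·σ²_R + 2ab·Cov(B, Z) + 2ac·Cov(B, R) + 2bc·Cov(Z, R), with a = 0.4, b = -4, c = 6.
= 2.88 + 848 + 2080.8 + 57.6 + (-120) + (-816)
= 2053.28.

σ²_Q = 2053.28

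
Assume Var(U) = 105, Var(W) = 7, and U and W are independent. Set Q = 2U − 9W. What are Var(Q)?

Var(Q) = a²·Var(U) + b²·Var(W) + 2ab·Cov[U, W] with a = 2, b = -9.
Independence gives Cov[U, W] = 0.
= 2²·105 + (-9)²·7 + 2·2·(-9)·0
= 420 + 567 + 0 = 987.

Var(Q) = 987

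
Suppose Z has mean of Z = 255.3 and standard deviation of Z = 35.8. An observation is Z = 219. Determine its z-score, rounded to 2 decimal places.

z = (Z − mean of Z) / standard deviation of Z = (219 − 255.3) / 35.8 ≈ -1.01.

z = -1.01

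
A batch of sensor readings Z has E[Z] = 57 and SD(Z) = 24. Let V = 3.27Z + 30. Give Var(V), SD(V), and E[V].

V = 3.27Z + 30 is linear with a = 3.27, b = 30.
Var(Z) = 24² = 576.
Var(V) = a²·Var(Z) = 3.27²·576 = 6159.1104 (the additive constant 30 does not affect variance).
SD(V) = |a|·SD(Z) = |3.27|·24 = 78.48.
E[V] = a·E[Z] + b = 3.27·57 + 30 = 216.39.

Var(V) = 6159.1104, SD(V) = 78.48, E[V] = 216.39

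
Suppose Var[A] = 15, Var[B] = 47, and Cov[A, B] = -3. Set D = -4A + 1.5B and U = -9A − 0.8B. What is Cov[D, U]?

By bilinearity, Cov[D, U] = ac·Var[A] + bd·Var[B] + (ad+bc)·Cov[A, B], with a=-4, b=1.5, c=-9, d=-0.8.
ac·Var[A] = (-4)·(-9)·15 = 540
bd·Var[B] = 1.5·(-0.8)·47 = -56.4
(ad+bc)·Cov[A, B] = (-10.3)·(-3) = 30.9
Cov[D, U] = 540 + (-56.4) + 30.9 = 514.5.

Cov[D, U] = 514.5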